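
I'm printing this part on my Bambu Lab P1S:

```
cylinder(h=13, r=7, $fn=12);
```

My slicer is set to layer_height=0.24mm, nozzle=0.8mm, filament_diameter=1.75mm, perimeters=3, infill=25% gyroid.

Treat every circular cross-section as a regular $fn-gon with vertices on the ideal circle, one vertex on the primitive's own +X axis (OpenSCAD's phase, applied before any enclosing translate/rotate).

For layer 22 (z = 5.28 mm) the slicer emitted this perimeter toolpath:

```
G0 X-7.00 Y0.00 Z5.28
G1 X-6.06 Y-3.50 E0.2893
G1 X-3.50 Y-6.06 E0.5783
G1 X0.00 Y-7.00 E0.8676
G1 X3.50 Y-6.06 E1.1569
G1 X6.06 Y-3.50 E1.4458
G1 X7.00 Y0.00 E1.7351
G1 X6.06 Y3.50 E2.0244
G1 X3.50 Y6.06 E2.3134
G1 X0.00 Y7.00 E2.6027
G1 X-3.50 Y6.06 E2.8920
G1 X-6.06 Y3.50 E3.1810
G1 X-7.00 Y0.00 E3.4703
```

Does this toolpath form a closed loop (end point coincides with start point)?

Start point (G0): (-7.00, 0.00). End point (last G1): the path returns to the start — closed.

yes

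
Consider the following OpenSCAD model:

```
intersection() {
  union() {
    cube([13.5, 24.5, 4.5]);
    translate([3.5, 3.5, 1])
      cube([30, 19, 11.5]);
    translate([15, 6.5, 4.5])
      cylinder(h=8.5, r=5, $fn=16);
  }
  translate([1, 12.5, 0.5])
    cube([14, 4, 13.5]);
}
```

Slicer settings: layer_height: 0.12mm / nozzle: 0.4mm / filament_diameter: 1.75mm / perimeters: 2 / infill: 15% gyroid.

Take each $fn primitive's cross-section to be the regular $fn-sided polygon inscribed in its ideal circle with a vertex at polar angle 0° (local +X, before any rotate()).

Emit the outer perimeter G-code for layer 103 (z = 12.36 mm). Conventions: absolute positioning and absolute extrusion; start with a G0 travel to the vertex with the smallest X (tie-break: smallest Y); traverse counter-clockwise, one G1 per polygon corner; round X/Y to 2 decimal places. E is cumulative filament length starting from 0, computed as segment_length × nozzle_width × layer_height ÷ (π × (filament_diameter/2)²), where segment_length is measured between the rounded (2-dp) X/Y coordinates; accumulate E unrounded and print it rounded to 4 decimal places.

At z = 12.36 mm: the cube is absent (z outside [0, 4.5]); the 30×19 cube at (3.5, 3.5) contributes its full rectangle; the r=5 cylinder at (15, 6.5) contributes a regular 16-gon of circumradius 5; Combining (union): the regions partially overlap (shared area 65.92 mm²), so overlapping operands fuse into one piece — 1 connected region; the 14×4 cube at (1, 12.5) contributes its full rectangle; Keeping only the common overlap: the 14×4 cube at (1, 12.5) partially overlaps that combined region; clipping to the common part keeps 46.00 mm² — 1 connected region. The outline is a single polygon with 4 vertices. Extrusion per mm of travel: 0.4 × 0.12 / (π × 0.875²) = 0.019956. Accumulating E over each segment gives final E = 0.6186.

G0 X3.50 Y12.50 Z12.36
G1 X15.00 Y12.50 E0.2295
G1 X15.00 Y16.50 E0.3093
G1 X3.50 Y16.50 E0.5388
G1 X3.50 Y12.50 E0.6186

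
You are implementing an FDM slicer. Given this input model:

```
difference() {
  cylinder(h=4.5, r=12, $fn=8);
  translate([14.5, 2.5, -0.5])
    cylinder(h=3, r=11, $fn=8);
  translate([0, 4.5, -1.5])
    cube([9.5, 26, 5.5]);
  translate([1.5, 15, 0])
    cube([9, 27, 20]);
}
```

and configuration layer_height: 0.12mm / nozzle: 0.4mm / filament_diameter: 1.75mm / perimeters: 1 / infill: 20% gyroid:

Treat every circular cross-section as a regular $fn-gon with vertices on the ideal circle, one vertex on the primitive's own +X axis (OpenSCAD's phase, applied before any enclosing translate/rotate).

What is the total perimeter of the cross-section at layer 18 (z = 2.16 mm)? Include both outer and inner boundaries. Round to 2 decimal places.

73.48 mm

At z = 2.16 mm: the r=12 cylinder contributes a regular 8-gon of circumradius 12 (perimeter = 2·8·12.000·sin(180°/8) = 73.48 mm); the r=11 cylinder at (14.5, 2.5) gives a regular 8-gon of circumradius 11 (constant along its height) (perimeter = 2·8·11.000·sin(180°/8) = 67.35 mm); the cube at (0, 4.5) (footprint 9.5×26) is included at this height (perimeter 71.00 mm); the 9×27 cube at (1.5, 15) contributes its full rectangle (perimeter 72.00 mm); Taking the first minus the rest: starting from the r=12 cylinder, the r=11 cylinder at (14.5, 2.5) partially overlaps it — only the 79.16 mm² overlap (of its 342.24 mm²) is removed, clipping the outline; the 9.5×26 cube at (0, 4.5) partially overlaps it — only the 34.34 mm² overlap (of its 247.00 mm²) is removed, clipping the outline; the 9×27 cube at (1.5, 15) misses the remaining region (no effect) — boundary = 73.48 mm. Overall, the cross-section is a single solid region. Total boundary length (outer) = 73.48 mm.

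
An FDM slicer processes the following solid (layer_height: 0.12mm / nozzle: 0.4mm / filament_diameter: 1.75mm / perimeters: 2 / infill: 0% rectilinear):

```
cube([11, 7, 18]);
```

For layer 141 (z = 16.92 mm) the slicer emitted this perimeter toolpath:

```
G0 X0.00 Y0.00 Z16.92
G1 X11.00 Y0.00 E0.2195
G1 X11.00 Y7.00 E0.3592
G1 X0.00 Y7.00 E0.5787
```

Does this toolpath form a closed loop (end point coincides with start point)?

Start point (G0): (0.00, 0.00). End point (last G1): the path does not return to the start — open.

no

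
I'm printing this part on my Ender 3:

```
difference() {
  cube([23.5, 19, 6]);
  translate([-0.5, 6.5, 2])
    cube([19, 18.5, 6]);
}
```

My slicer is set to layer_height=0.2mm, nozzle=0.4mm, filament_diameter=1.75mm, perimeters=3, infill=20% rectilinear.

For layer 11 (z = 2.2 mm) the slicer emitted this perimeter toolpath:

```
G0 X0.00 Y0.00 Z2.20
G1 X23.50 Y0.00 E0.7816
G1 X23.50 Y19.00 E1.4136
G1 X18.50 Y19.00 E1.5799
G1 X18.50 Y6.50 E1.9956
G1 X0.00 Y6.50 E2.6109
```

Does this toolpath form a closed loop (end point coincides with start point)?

no

Start point (G0): (0.00, 0.00). End point (last G1): the path does not return to the start — open.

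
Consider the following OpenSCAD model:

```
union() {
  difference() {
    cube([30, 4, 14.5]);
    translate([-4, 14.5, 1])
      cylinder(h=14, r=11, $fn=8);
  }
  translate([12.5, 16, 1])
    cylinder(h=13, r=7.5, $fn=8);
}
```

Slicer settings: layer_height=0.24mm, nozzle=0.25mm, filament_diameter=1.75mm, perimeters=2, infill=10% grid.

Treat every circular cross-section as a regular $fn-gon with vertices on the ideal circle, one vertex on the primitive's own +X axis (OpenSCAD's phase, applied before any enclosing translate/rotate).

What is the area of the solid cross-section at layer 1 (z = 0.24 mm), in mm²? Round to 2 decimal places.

At z = 0.24 mm: the cube is present — its section is the full 30×4 rectangle (area 120.00 mm²); the cylinder at (-4, 14.5) is not intersected at this z (z outside [1, 15]); Taking the first minus the rest: none of the subtracted shapes is present at this height, so the 30×4 cube is unchanged — area = 120.00 mm²; the cylinder at (12.5, 16) does not reach this height (z outside [1, 14]); Combining (union): only that combined region is present, so the union is just that shape — area = 120.00 mm². Overall, the cross-section is a single solid region. Net area = 120.00 mm².

120.00 mm²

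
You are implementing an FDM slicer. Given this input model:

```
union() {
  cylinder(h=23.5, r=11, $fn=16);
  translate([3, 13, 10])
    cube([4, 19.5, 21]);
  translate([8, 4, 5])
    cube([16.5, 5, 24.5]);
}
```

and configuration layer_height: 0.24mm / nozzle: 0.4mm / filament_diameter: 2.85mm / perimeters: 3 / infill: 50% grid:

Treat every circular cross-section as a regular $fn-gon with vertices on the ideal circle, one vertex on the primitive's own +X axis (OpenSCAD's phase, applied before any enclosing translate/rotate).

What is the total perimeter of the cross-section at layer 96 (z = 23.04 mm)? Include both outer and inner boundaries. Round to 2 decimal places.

148.91 mm

At z = 23.04 mm: the r=11 cylinder contributes a regular 16-gon of circumradius 11 (perimeter = 2·16·11.000·sin(180°/16) = 68.67 mm); the cube at (3, 13) (footprint 4×19.5) is included at this height (perimeter 47.00 mm); the cube at (8, 4) is present — its section is the full 16.5×5 rectangle (perimeter 43.00 mm); Merging all regions: the regions partially overlap (shared area 3.96 mm²), so the edge portions inside another operand are dropped and the merged outline is re-measured after clipping — boundary = 148.91 mm. Overall, the cross-section has 2 separate islands. Total boundary length (outer) = 148.91 mm.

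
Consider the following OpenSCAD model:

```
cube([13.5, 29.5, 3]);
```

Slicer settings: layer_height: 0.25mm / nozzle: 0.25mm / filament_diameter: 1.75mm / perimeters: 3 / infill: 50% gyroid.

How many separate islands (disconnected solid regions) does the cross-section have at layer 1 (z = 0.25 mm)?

1

At z = 0.25 mm: the 13.5×29.5 cube contributes its full rectangle. Overall, the cross-section is a single solid region. Island count = 1.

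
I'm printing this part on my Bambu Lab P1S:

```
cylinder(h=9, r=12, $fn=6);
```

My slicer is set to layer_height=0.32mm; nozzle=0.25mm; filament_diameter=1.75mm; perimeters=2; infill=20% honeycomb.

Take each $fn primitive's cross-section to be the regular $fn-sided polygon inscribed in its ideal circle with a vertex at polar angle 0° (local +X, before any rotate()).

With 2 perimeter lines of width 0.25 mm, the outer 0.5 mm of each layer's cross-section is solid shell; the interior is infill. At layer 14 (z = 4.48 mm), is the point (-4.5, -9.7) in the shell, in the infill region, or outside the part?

At z = 4.48 mm: the r=12 cylinder contributes a regular 6-gon of circumradius 12. Overall, the cross-section is a single solid region. The nearest boundary edge runs (-6.00, -10.39)→(6.00, -10.39); distance from the point to it = 0.69 mm. The point is inside the cross-section and 0.69 mm from the nearest boundary — more than the 0.5 mm shell width (2 × 0.25), so it's in the infill interior.

infill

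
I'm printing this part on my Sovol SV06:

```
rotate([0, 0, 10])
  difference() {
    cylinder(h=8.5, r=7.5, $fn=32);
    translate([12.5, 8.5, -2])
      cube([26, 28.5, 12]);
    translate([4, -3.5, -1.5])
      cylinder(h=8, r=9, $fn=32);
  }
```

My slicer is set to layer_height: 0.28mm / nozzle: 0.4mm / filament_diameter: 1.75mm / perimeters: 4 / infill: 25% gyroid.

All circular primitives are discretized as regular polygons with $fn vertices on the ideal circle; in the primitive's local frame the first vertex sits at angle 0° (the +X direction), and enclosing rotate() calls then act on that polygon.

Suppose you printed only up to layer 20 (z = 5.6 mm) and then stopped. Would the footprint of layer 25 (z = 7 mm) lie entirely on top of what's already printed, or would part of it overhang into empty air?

part overhangs

Compare the two slices. At z = 5.6: the r=7.5 cylinder gives a regular 32-gon of circumradius 7.5 (constant along its height) (area = (32/2)·7.500²·sin(360°/32) = 175.58 mm²); the cube at (12.5, 8.5) (footprint 26×28.5) is included at this height (area 741.00 mm²); the cylinder at (4, -3.5): section is a regular 32-gon, circumradius r=9 (area = (32/2)·9.000²·sin(360°/32) = 252.84 mm²); Taking the first minus the rest: starting from the r=7.5 cylinder (175.58 mm²), the 26×28.5 cube at (12.5, 8.5) misses the remaining region (no effect); the r=9 cylinder at (4, -3.5) partially overlaps it — only the 124.68 mm² overlap (of its 252.84 mm²) is removed, clipping the outline — area = 50.90 mm²; (rotated 10° about Z; rotation is an isometry so areas/perimeters/island counts are preserved). At z = 7: the r=7.5 cylinder gives a regular 32-gon of circumradius 7.5 (constant along its height) (area = (32/2)·7.500²·sin(360°/32) = 175.58 mm²); the cube at (12.5, 8.5) is present — its section is the full 26×28.5 rectangle (area 741.00 mm²); the cylinder at (4, -3.5) is absent (z outside [-1.5, 6.5]); Subtracting the remaining from the first: starting from the r=7.5 cylinder (175.58 mm²), the 26×28.5 cube at (12.5, 8.5) misses the remaining region (no effect) — area = 175.58 mm²; (rotated 10° about Z; rotation is an isometry so areas/perimeters/island counts are preserved). Checking containment: at z = 7 the cross-section extends beyond the z = 5.6 cross-section by about 124.68 mm².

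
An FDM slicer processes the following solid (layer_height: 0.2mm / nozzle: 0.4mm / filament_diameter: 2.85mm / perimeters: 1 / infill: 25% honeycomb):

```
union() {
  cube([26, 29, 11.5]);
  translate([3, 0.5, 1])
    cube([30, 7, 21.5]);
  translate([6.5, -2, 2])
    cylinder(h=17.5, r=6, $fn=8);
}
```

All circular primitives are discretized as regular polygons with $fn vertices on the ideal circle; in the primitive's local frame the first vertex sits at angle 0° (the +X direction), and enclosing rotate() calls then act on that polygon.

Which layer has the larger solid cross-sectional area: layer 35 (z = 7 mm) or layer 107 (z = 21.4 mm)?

layer 35 (z = 7 mm)

Layer 35 (z = 7): the 26×29 cube contributes its full rectangle (area 754.00 mm²); the 30×7 cube at (3, 0.5) contributes its full rectangle (area 210.00 mm²); the r=6 cylinder at (6.5, -2) contributes a regular 8-gon of circumradius 6 (area = (8/2)·6.000²·sin(360°/8) = 101.82 mm²); Taking the union: the regions partially overlap — summed areas 1065.82 mm² minus the doubly-counted overlap 189.57 mm² gives 876.25 mm² — area = 876.25 mm². So its area = 876.25 mm². Layer 107 (z = 21.4): the cube is absent (z outside [0, 11.5]); the cube at (3, 0.5) is present — its section is the full 30×7 rectangle (area 210.00 mm²); the cylinder at (6.5, -2) does not reach this height (z outside [2, 19.5]); Taking the union: only the 30×7 cube at (3, 0.5) is present, so the union is just that shape — area = 210.00 mm². So its area = 210.00 mm². Layer 35 is larger (876.25 vs 210.00 mm²).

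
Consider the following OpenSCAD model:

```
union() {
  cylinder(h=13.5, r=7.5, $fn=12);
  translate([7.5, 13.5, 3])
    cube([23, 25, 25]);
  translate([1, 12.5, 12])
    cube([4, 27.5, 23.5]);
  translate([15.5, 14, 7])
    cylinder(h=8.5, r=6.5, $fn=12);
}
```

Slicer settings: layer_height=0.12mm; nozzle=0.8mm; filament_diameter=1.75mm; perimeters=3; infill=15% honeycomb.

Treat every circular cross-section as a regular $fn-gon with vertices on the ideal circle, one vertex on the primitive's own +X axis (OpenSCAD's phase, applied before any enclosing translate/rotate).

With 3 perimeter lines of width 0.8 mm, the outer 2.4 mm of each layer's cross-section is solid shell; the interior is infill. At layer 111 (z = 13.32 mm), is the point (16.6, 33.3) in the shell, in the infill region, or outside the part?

infill

At z = 13.32 mm: the cylinder: section is a regular 12-gon, circumradius r=7.5; the cube at (7.5, 13.5) (footprint 23×25) is included at this height; the cube at (1, 12.5) (footprint 4×27.5) is included at this height; the r=6.5 cylinder at (15.5, 14) contributes a regular 12-gon of circumradius 6.5; Merging all regions: the regions partially overlap (shared area 69.81 mm²), so overlapping operands fuse into one piece — 3 connected regions. Overall, the cross-section has 3 separate islands. The nearest boundary edge runs (7.50, 38.50)→(30.50, 38.50); distance from the point to it = 5.20 mm. (Shell/infill is judged within the island containing the point — the largest one.) The point is inside the cross-section and 5.20 mm from the nearest boundary — more than the 2.4 mm shell width (3 × 0.8), so it's in the infill interior.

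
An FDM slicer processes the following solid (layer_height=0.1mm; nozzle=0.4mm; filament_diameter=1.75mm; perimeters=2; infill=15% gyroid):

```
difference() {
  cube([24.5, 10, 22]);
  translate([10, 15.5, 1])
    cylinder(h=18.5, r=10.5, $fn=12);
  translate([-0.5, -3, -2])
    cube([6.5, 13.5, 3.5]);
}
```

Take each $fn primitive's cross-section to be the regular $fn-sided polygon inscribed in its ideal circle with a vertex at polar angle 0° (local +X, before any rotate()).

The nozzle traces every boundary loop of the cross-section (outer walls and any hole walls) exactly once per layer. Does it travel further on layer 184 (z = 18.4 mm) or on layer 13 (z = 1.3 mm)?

layer 184 (z = 18.4 mm)

Layer 184 (z = 18.4): the cube is present — its section is the full 24.5×10 rectangle (perimeter 69.00 mm); the r=10.5 cylinder at (10, 15.5) gives a regular 12-gon of circumradius 10.5 (constant along its height) (perimeter = 2·12·10.500·sin(180°/12) = 65.22 mm); the cube at (-0.5, -3) does not reach this height (z outside [-2, 1.5]); Taking the first minus the rest: starting from the 24.5×10 cube, the r=10.5 cylinder at (10, 15.5) partially overlaps it — only the 58.03 mm² overlap (of its 330.75 mm²) is removed, clipping the outline — boundary = 72.35 mm. So its perimeter = 72.35 mm. Layer 13 (z = 1.3): the 24.5×10 cube contributes its full rectangle (perimeter 69.00 mm); the r=10.5 cylinder at (10, 15.5) contributes a regular 12-gon of circumradius 10.5 (perimeter = 2·12·10.500·sin(180°/12) = 65.22 mm); the cube at (-0.5, -3) is present — its section is the full 6.5×13.5 rectangle (perimeter 40.00 mm); After the difference (first − rest): starting from the 24.5×10 cube, the r=10.5 cylinder at (10, 15.5) partially overlaps it — only the 58.03 mm² overlap (of its 330.75 mm²) is removed, clipping the outline; the 6.5×13.5 cube at (-0.5, -3) partially overlaps it — only the 48.84 mm² overlap (of its 87.75 mm²) is removed, clipping the outline — boundary = 54.89 mm. So its perimeter = 54.89 mm. Layer 184 is larger (72.35 vs 54.89 mm).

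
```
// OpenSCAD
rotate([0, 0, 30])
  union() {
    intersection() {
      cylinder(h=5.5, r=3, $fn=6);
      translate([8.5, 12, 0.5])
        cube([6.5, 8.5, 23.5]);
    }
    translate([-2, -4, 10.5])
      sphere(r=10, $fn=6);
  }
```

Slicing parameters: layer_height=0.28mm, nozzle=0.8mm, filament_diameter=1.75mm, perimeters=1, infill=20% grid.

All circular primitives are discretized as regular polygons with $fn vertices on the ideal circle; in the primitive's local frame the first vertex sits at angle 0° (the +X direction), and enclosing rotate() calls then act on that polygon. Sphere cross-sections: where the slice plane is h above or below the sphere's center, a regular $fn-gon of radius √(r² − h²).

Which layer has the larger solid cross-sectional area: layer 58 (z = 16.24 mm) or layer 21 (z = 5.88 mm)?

layer 21 (z = 5.88 mm)

Layer 58 (z = 16.24): the cylinder is not intersected at this z (z outside [0, 5.5]); the 6.5×8.5 cube at (8.5, 12) contributes its full rectangle (area 55.25 mm²); Keeping only the common overlap: at least one operand is absent at this height, so nothing remains; the sphere at (-2, -4): section is a regular 6-gon, circumradius = √(r²−h²) = √(10²−5.74²) = 8.189 (area = (6/2)·8.189²·sin(360°/6) = 174.21 mm²); Taking the union: only the r=10 sphere at (-2, -4) is present, so the union is just that shape — area = 174.21 mm²; (rotated 30° about Z; rotation is an isometry so areas/perimeters/island counts are preserved). So its area = 174.21 mm². Layer 21 (z = 5.88): the cylinder is not intersected at this z (z outside [0, 5.5]); the 6.5×8.5 cube at (8.5, 12) contributes its full rectangle (area 55.25 mm²); After intersecting: at least one operand is absent at this height, so nothing remains; the r=10 sphere at (-2, -4) slices to a regular 6-gon of circumradius 8.869 (√(r²−h²) with h=4.62 from center) (area = (6/2)·8.869²·sin(360°/6) = 204.35 mm²); Combining (union): only the r=10 sphere at (-2, -4) is present, so the union is just that shape — area = 204.35 mm²; (rotated 30° about Z; rotation is an isometry so areas/perimeters/island counts are preserved). So its area = 204.35 mm². Layer 21 is larger (204.35 vs 174.21 mm²).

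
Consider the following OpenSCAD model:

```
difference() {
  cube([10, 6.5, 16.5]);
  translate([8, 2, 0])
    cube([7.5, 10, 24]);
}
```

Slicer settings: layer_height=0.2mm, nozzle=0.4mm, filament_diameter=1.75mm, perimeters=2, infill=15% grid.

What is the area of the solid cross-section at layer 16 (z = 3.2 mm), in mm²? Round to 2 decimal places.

At z = 3.2 mm: the 10×6.5 cube contributes its full rectangle (area 65.00 mm²); the cube at (8, 2) is present — its section is the full 7.5×10 rectangle (area 75.00 mm²); Taking the first minus the rest: starting from the 10×6.5 cube (65.00 mm²), the 7.5×10 cube at (8, 2) partially overlaps it — only the 9.00 mm² overlap (of its 75.00 mm²) is removed, clipping the outline — area = 56.00 mm². Overall, the cross-section is a single solid region. Net area = 56.00 mm².

56.00 mm²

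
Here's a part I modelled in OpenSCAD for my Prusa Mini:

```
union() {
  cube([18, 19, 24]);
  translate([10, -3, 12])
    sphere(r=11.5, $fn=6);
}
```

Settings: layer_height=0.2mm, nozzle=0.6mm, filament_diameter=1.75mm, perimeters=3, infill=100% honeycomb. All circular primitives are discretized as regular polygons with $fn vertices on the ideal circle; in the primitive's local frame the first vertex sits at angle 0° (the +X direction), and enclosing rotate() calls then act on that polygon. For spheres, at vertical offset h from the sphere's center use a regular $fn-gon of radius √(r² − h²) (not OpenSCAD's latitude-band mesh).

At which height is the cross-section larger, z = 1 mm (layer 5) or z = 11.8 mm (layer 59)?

Layer 5 (z = 1): the cube is present — its section is the full 18×19 rectangle (area 342.00 mm²); the r=11.5 sphere at (10, -3) slices to a regular 6-gon of circumradius 3.354 (√(r²−h²) with h=11 from center) (area = (6/2)·3.354²·sin(360°/6) = 29.23 mm²); Combining (union): the 2 present regions are separate (no shared area or edge), so areas and boundary lengths simply add and each stays a separate island — area = 371.23 mm². So its area = 371.23 mm². Layer 59 (z = 11.8): the cube (footprint 18×19) is included at this height (area 342.00 mm²); the r=11.5 sphere at (10, -3) contributes a regular 6-gon of circumradius √(11.5²−0.2²) = 11.498 (area = (6/2)·11.498²·sin(360°/6) = 343.49 mm²); Taking the union: the regions partially overlap — summed areas 685.49 mm² minus the doubly-counted overlap 105.25 mm² gives 580.24 mm² — area = 580.24 mm². So its area = 580.24 mm². Layer 59 is larger (580.24 vs 371.23 mm²).

layer 59 (z = 11.8 mm)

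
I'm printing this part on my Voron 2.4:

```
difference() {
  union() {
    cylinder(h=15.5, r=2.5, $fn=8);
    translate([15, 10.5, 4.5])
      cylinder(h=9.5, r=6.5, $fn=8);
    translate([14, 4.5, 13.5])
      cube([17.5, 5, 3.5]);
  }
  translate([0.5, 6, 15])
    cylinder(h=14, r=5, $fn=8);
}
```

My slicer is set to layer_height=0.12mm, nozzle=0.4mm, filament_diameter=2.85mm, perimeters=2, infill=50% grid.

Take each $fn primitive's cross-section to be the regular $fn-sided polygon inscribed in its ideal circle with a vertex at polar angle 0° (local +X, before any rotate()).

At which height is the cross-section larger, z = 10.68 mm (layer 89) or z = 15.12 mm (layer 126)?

Layer 89 (z = 10.68): the r=2.5 cylinder contributes a regular 8-gon of circumradius 2.5 (area = (8/2)·2.500²·sin(360°/8) = 17.68 mm²); the r=6.5 cylinder at (15, 10.5) contributes a regular 8-gon of circumradius 6.5 (area = (8/2)·6.500²·sin(360°/8) = 119.50 mm²); the cube at (14, 4.5) is absent (z outside [13.5, 17]); Taking the union: the 2 present regions are separate (no shared area or edge), so areas and boundary lengths simply add and each stays a separate island — area = 137.18 mm²; the cylinder at (0.5, 6) is absent (z outside [15, 29]); Taking the first minus the rest: none of the subtracted shapes is present at this height, so that combined region is unchanged — area = 137.18 mm². So its area = 137.18 mm². Layer 126 (z = 15.12): the r=2.5 cylinder contributes a regular 8-gon of circumradius 2.5 (area = (8/2)·2.500²·sin(360°/8) = 17.68 mm²); the cylinder at (15, 10.5) is absent (z outside [4.5, 14]); the 17.5×5 cube at (14, 4.5) contributes its full rectangle (area 87.50 mm²); Combining (union): the 2 present regions are separate (no shared area or edge), so areas and boundary lengths simply add and each stays a separate island — area = 105.18 mm²; the r=5 cylinder at (0.5, 6) contributes a regular 8-gon of circumradius 5 (area = (8/2)·5.000²·sin(360°/8) = 70.71 mm²); Taking the first minus the rest: starting from the result so far (105.18 mm²), the r=5 cylinder at (0.5, 6) partially overlaps it — only the 2.64 mm² overlap (of its 70.71 mm²) is removed, clipping the outline — area = 102.54 mm². So its area = 102.54 mm². Layer 89 is larger (137.18 vs 102.54 mm²).

layer 89 (z = 10.68 mm)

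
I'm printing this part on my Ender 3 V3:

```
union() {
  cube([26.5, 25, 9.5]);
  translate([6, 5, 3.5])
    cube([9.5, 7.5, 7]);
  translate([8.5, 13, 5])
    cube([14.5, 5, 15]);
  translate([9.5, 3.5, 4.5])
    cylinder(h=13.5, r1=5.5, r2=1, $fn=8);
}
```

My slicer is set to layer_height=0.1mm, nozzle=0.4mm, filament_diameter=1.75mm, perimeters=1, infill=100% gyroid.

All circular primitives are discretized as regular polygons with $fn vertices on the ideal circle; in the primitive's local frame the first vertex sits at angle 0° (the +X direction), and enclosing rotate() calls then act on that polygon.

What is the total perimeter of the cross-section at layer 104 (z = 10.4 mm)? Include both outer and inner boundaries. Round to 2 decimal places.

81.24 mm

At z = 10.4 mm: the cube is not intersected at this z (z outside [0, 9.5]); the cube at (6, 5) (footprint 9.5×7.5) is included at this height (perimeter 34.00 mm); the 14.5×5 cube at (8.5, 13) contributes its full rectangle (perimeter 39.00 mm); the cone at (9.5, 3.5) contributes a regular 8-gon of circumradius 3.533 (interpolated between r1=5.5 and r2=1 at t=0.437) (perimeter = 2·8·3.533·sin(180°/8) = 21.63 mm); Taking the union: the regions partially overlap (shared area 7.99 mm²), so the edge portions inside another operand are dropped and the merged outline is re-measured after clipping — boundary = 81.24 mm. Overall, the cross-section has 2 separate islands. Total boundary length (outer) = 81.24 mm.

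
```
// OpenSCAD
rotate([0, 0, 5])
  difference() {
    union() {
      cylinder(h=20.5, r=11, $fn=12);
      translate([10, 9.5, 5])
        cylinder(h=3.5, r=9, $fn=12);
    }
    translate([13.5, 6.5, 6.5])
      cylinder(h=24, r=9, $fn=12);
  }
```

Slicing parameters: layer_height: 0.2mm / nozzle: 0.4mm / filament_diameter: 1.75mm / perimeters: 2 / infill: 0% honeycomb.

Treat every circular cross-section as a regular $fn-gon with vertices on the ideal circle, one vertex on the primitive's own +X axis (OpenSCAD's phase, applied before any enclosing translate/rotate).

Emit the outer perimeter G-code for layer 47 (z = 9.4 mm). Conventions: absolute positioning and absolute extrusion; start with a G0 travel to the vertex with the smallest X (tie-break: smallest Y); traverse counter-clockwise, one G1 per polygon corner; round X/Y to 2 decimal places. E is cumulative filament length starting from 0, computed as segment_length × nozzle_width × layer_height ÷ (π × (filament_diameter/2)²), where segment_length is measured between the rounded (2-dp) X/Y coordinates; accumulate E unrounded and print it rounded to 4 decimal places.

At z = 9.4 mm: the r=11 cylinder gives a regular 12-gon of circumradius 11 (constant along its height); the cylinder at (10, 9.5) is absent (z outside [5, 8.5]); Taking the union: only the r=11 cylinder is present, so the union is just that shape — 1 connected region; the r=9 cylinder at (13.5, 6.5) gives a regular 12-gon of circumradius 9 (constant along its height); Subtracting the remaining from the first: starting from that combined region, the r=9 cylinder at (13.5, 6.5) partially overlaps it — only the 39.03 mm² overlap (of its 243.00 mm²) is removed, clipping the outline — 1 connected region; (rotated 5° about Z; rotation is an isometry so areas/perimeters/island counts are preserved). The outline is a single polygon with 14 vertices. Extrusion per mm of travel: 0.4 × 0.2 / (π × 0.875²) = 0.033260. Accumulating E over each segment gives final E = 2.2978.

G0 X-10.96 Y-0.96 Z9.40
G1 X-9.01 Y-6.31 E0.1894
G1 X-4.65 Y-9.97 E0.3787
G1 X0.96 Y-10.96 E0.5682
G1 X6.31 Y-9.01 E0.7576
G1 X9.97 Y-4.65 E0.9469
G1 X10.65 Y-0.78 E1.0776
G1 X9.08 Y-0.50 E1.1307
G1 X5.51 Y2.49 E1.2855
G1 X3.92 Y6.87 E1.4405
G1 X4.47 Y10.00 E1.5462
G1 X-0.96 Y10.96 E1.7296
G1 X-6.31 Y9.01 E1.9190
G1 X-9.97 Y4.65 E2.1084
G1 X-10.96 Y-0.96 E2.2978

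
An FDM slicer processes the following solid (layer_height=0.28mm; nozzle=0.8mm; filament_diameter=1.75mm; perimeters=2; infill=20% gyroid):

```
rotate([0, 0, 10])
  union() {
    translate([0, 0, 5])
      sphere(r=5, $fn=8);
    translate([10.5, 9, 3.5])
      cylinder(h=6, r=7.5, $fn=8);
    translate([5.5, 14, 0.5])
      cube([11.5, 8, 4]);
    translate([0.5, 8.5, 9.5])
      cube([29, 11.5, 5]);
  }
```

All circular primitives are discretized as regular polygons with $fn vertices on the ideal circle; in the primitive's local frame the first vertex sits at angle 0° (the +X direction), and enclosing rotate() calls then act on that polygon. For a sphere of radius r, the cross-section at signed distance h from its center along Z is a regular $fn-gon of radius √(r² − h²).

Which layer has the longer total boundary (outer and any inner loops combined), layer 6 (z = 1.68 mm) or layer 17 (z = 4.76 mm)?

layer 17 (z = 4.76 mm)

Layer 6 (z = 1.68): the sphere: section is a regular 8-gon, circumradius = √(r²−h²) = √(5²−3.32²) = 3.739 (perimeter = 2·8·3.739·sin(180°/8) = 22.89 mm); the cylinder at (10.5, 9) is absent (z outside [3.5, 9.5]); the cube at (5.5, 14) (footprint 11.5×8) is included at this height (perimeter 39.00 mm); the cube at (0.5, 8.5) is not intersected at this z (z outside [9.5, 14.5]); Taking the union: the 2 present regions are separate (no shared area or edge), so areas and boundary lengths simply add and each stays a separate island — boundary = 61.89 mm; (whole slice rotated 10° about Z — lengths, areas and connectivity unchanged). So its perimeter = 61.89 mm. Layer 17 (z = 4.76): the r=5 sphere slices to a regular 8-gon of circumradius 4.994 (√(r²−h²) with h=0.24 from center) (perimeter = 2·8·4.994·sin(180°/8) = 30.58 mm); the r=7.5 cylinder at (10.5, 9) contributes a regular 8-gon of circumradius 7.5 (perimeter = 2·8·7.500·sin(180°/8) = 45.92 mm); the cube at (5.5, 14) does not reach this height (z outside [0.5, 4.5]); the cube at (0.5, 8.5) does not reach this height (z outside [9.5, 14.5]); Combining (union): the 2 present regions are separate (no shared area or edge), so areas and boundary lengths simply add and each stays a separate island — boundary = 76.50 mm; (rotated 10° about Z; rotation is an isometry so areas/perimeters/island counts are preserved). So its perimeter = 76.50 mm. Layer 17 is larger (76.50 vs 61.89 mm).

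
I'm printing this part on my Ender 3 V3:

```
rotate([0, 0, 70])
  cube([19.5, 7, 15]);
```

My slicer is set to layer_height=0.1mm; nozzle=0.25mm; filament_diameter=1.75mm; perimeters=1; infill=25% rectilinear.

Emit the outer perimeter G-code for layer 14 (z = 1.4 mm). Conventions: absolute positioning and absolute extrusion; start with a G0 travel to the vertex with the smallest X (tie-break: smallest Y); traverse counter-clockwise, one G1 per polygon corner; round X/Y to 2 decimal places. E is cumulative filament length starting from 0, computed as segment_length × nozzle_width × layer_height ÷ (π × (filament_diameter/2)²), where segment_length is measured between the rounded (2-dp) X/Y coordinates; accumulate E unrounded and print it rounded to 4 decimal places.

G0 X-6.58 Y2.39 Z1.40
G1 X0.00 Y0.00 E0.0728
G1 X6.67 Y18.32 E0.2754
G1 X0.09 Y20.72 E0.3482
G1 X-6.58 Y2.39 E0.5509

At z = 1.4 mm: the 19.5×7 cube contributes its full rectangle; (rotated 70° about Z; rotation is an isometry so areas/perimeters/island counts are preserved). The outline is a single polygon with 4 vertices. Extrusion per mm of travel: 0.25 × 0.1 / (π × 0.875²) = 0.010394. Accumulating E over each segment gives final E = 0.5509.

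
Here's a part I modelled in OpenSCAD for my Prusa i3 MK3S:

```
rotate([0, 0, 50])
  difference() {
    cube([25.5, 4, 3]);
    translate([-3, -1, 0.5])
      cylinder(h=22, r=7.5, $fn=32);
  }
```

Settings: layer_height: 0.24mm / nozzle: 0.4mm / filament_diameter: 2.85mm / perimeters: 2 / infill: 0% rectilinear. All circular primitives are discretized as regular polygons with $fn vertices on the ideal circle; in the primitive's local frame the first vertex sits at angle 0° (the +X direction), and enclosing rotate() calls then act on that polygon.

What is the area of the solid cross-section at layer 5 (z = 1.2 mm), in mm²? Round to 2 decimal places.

87.09 mm²

At z = 1.2 mm: the 25.5×4 cube contributes its full rectangle (area 102.00 mm²); the r=7.5 cylinder at (-3, -1) gives a regular 32-gon of circumradius 7.5 (constant along its height) (area = (32/2)·7.500²·sin(360°/32) = 175.58 mm²); After the difference (first − rest): starting from the 25.5×4 cube (102.00 mm²), the r=7.5 cylinder at (-3, -1) partially overlaps it — only the 14.91 mm² overlap (of its 175.58 mm²) is removed, clipping the outline — area = 87.09 mm²; (rotated 50° about Z; rotation is an isometry so areas/perimeters/island counts are preserved). Overall, the cross-section is a single solid region. Net area = 87.09 mm².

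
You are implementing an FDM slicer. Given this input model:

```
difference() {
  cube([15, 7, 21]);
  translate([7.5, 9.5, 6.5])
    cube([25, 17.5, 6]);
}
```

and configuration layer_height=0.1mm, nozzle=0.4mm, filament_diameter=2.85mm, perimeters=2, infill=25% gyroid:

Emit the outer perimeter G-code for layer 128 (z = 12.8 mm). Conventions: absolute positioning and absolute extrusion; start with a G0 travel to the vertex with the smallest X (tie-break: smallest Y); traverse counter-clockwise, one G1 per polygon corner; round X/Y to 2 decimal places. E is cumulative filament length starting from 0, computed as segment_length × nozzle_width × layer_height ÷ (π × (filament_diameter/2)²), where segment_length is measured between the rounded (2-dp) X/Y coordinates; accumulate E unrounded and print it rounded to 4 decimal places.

At z = 12.8 mm: the cube (footprint 15×7) is included at this height; the cube at (7.5, 9.5) is absent (z outside [6.5, 12.5]); After the difference (first − rest): none of the subtracted shapes is present at this height, so the 15×7 cube is unchanged — 1 connected region. The outline is a single polygon with 4 vertices. Extrusion per mm of travel: 0.4 × 0.1 / (π × 1.425²) = 0.006270. Accumulating E over each segment gives final E = 0.2759.

G0 X0.00 Y0.00 Z12.80
G1 X15.00 Y0.00 E0.0941
G1 X15.00 Y7.00 E0.1379
G1 X0.00 Y7.00 E0.2320
G1 X0.00 Y0.00 E0.2759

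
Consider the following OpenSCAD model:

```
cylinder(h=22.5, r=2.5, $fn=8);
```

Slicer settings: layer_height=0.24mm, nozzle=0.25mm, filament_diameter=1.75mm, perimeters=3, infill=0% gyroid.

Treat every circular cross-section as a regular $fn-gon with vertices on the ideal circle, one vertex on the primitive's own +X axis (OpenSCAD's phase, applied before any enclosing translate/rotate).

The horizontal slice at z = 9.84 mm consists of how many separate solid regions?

At z = 9.84 mm: the cylinder: section is a regular 8-gon, circumradius r=2.5. The result has 1 disconnected region.

1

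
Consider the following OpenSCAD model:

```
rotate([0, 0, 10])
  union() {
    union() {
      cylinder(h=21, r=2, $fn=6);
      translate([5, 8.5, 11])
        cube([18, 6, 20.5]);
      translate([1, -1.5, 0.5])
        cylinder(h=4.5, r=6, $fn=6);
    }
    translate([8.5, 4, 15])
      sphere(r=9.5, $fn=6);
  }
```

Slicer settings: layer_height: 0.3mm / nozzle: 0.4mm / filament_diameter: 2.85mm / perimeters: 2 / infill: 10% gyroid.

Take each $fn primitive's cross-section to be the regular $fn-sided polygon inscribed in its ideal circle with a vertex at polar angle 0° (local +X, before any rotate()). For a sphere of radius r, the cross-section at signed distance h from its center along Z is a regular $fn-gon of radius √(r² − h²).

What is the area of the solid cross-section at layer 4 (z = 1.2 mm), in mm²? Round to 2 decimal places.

93.53 mm²

At z = 1.2 mm: the r=2 cylinder contributes a regular 6-gon of circumradius 2 (area = (6/2)·2.000²·sin(360°/6) = 10.39 mm²); the cube at (5, 8.5) does not reach this height (z outside [11, 31.5]); the cylinder at (1, -1.5): section is a regular 6-gon, circumradius r=6 (area = (6/2)·6.000²·sin(360°/6) = 93.53 mm²); Taking the union: the r=2 cylinder lies entirely inside the r=6 cylinder at (1, -1.5), so the union is just the r=6 cylinder at (1, -1.5) — area = 93.53 mm²; the sphere at (8.5, 4) does not reach this height (|z−center|=13.800 > r=9.5); Taking the union: only the result so far is present, so the union is just that shape — area = 93.53 mm²; (whole slice rotated 10° about Z — lengths, areas and connectivity unchanged). Overall, the cross-section is a single solid region. Net area = 93.53 mm².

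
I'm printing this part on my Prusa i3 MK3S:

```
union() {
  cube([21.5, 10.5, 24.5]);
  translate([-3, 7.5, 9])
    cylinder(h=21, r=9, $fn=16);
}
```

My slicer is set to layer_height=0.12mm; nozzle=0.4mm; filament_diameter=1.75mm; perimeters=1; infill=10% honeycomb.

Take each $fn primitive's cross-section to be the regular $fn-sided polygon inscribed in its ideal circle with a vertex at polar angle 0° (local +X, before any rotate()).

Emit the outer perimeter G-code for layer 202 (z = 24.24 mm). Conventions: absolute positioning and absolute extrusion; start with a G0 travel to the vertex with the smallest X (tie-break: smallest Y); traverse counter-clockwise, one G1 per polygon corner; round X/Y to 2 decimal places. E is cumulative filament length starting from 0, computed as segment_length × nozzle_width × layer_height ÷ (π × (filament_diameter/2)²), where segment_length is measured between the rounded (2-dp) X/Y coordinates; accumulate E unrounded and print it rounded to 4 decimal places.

G0 X-12.00 Y7.50 Z24.24
G1 X-11.31 Y4.06 E0.0700
G1 X-9.36 Y1.14 E0.1401
G1 X-6.44 Y-0.81 E0.2102
G1 X-3.00 Y-1.50 E0.2802
G1 X0.44 Y-0.81 E0.3502
G1 X1.66 Y0.00 E0.3794
G1 X21.50 Y0.00 E0.7753
G1 X21.50 Y10.50 E0.9849
G1 X5.40 Y10.50 E1.3062
G1 X5.31 Y10.94 E1.3151
G1 X3.36 Y13.86 E1.3852
G1 X0.44 Y15.81 E1.4553
G1 X-3.00 Y16.50 E1.5253
G1 X-6.44 Y15.81 E1.5953
G1 X-9.36 Y13.86 E1.6654
G1 X-11.31 Y10.94 E1.7355
G1 X-12.00 Y7.50 E1.8055

At z = 24.24 mm: the 21.5×10.5 cube contributes its full rectangle; the cylinder at (-3, 7.5): section is a regular 16-gon, circumradius r=9; Merging all regions: the regions partially overlap (shared area 52.12 mm²), so overlapping operands fuse into one piece — 1 connected region. The outline is a single polygon with 17 vertices. Extrusion per mm of travel: 0.4 × 0.12 / (π × 0.875²) = 0.019956. Accumulating E over each segment gives final E = 1.8055.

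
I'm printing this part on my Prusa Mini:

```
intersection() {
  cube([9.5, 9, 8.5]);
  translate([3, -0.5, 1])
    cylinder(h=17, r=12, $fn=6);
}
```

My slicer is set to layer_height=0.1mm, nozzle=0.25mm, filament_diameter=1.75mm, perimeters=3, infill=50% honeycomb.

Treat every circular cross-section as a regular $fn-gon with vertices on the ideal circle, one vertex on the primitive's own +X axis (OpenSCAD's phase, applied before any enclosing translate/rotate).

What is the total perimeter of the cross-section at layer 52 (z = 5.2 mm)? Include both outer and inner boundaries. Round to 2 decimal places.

At z = 5.2 mm: the 9.5×9 cube contributes its full rectangle (perimeter 37.00 mm); the r=12 cylinder at (3, -0.5) contributes a regular 6-gon of circumradius 12 (perimeter = 2·6·12.000·sin(180°/6) = 72.00 mm); Taking the intersection: the 9.5×9 cube lies inside the r=12 cylinder at (3, -0.5), so it is kept whole — boundary = 37.00 mm. Overall, the cross-section is a single solid region. Total boundary length (outer) = 37.00 mm.

37.00 mm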